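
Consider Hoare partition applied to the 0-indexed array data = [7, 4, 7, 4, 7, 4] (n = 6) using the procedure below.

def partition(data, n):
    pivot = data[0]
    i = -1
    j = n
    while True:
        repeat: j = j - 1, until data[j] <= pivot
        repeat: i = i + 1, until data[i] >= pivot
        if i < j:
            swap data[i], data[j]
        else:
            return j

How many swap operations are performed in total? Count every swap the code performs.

2

pivot=7
j stops at 5 (4), i stops at 0 (7); swap ⇒ [4, 4, 7, 4, 7, 7]
j stops at 4 (7), i stops at 2 (7); swap ⇒ [4, 4, 7, 4, 7, 7]
j stops at 3, i stops at 4; i≥j ⇒ return 3. data=[4, 4, 7, 4, 7, 7]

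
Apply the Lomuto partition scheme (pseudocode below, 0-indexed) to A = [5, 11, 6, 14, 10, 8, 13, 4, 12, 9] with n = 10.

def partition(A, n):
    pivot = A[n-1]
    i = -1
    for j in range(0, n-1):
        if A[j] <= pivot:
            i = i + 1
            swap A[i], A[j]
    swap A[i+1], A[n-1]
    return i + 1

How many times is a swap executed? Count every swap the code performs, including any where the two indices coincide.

5

pivot=9, i=-1
j=0: 5≤9, i=0, swap(0,0) ⇒ [5, 11, 6, 14, 10, 8, 13, 4, 12, 9]
j=1: 11>9, skip
j=2: 6≤9, i=1, swap(1,2) ⇒ [5, 6, 11, 14, 10, 8, 13, 4, 12, 9]
j=3: 14>9, skip
j=4: 10>9, skip
j=5: 8≤9, i=2, swap(2,5) ⇒ [5, 6, 8, 14, 10, 11, 13, 4, 12, 9]
j=6: 13>9, skip
j=7: 4≤9, i=3, swap(3,7) ⇒ [5, 6, 8, 4, 10, 11, 13, 14, 12, 9]
j=8: 12>9, skip
swap(4,9) ⇒ [5, 6, 8, 4, 9, 11, 13, 14, 12, 10]; return 4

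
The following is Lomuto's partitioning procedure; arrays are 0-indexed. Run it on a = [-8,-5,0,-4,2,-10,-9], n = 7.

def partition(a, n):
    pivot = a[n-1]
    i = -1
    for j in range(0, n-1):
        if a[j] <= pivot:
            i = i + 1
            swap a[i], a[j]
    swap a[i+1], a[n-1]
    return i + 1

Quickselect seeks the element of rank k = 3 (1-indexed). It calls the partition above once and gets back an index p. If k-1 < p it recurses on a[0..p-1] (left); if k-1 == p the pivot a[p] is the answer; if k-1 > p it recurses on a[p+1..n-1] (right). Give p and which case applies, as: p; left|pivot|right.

pivot=-9, i=-1
j=0: -8>-9, skip
j=1: -5>-9, skip
j=2: 0>-9, skip
j=3: -4>-9, skip
j=4: 2>-9, skip
j=5: -10≤-9, i=0, swap(0,5) ⇒ [-10,-5,0,-4,2,-8,-9]
swap(1,6) ⇒ [-10,-9,0,-4,2,-8,-5]; return 1
p = 1; k-1 = 2 > 1 ⇒ right

1; right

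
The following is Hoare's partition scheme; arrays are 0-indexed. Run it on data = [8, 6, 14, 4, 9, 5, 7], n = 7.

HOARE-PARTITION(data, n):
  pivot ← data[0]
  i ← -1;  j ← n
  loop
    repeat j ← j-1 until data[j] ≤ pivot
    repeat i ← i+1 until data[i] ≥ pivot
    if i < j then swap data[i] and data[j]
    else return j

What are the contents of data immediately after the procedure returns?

[7, 6, 5, 4, 9, 14, 8]

pivot = data[0] = 8; i = -1, j = 7
j→6 (data[6]=7≤8), i→0 (data[0]=8≥8); i<j, swap → [7, 6, 14, 4, 9, 5, 8]
j→5 (data[5]=5≤8), i→2 (data[2]=14≥8); i<j, swap → [7, 6, 5, 4, 9, 14, 8]
j→3, i→4; i≥j, return j=3. data = [7, 6, 5, 4, 9, 14, 8]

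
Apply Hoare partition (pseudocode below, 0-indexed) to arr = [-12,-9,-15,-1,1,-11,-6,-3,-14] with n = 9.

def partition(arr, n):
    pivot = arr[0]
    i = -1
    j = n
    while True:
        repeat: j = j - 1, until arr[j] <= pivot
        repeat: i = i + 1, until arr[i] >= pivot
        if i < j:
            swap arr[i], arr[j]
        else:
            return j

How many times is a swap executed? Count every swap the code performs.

2

pivot=-12
j stops at 8 (-14), i stops at 0 (-12); swap ⇒ [-14,-9,-15,-1,1,-11,-6,-3,-12]
j stops at 2 (-15), i stops at 1 (-9); swap ⇒ [-14,-15,-9,-1,1,-11,-6,-3,-12]
j stops at 1, i stops at 2; i≥j ⇒ return 1. arr=[-14,-15,-9,-1,1,-11,-6,-3,-12]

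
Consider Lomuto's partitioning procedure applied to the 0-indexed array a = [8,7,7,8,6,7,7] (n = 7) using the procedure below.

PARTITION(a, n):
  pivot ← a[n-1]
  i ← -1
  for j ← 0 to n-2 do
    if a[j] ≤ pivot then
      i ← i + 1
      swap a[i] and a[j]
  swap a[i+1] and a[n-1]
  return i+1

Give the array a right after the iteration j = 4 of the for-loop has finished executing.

[7,7,6,8,8,7,7]

pivot = a[6] = 7; i = -1
j=0: a[0]=8 > 7 → no swap
j=1: a[1]=7 ≤ 7 → i=0, swap a[0],a[1] → [7,8,7,8,6,7,7]
j=2: a[2]=7 ≤ 7 → i=1, swap a[1],a[2] → [7,7,8,8,6,7,7]
j=3: a[3]=8 > 7 → no swap
j=4: a[4]=6 ≤ 7 → i=2, swap a[2],a[4] → [7,7,6,8,8,7,7]
(after j=4) a = [7,7,6,8,8,7,7]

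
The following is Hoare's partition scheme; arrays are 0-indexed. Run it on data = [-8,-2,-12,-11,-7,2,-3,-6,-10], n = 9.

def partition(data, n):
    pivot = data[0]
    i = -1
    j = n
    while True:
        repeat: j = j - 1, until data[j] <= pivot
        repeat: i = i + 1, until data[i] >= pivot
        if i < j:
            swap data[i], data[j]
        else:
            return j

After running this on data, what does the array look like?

pivot=-8
j stops at 8 (-10), i stops at 0 (-8); swap ⇒ [-10,-2,-12,-11,-7,2,-3,-6,-8]
j stops at 3 (-11), i stops at 1 (-2); swap ⇒ [-10,-11,-12,-2,-7,2,-3,-6,-8]
j stops at 2, i stops at 3; i≥j ⇒ return 2. data=[-10,-11,-12,-2,-7,2,-3,-6,-8]

[-10,-11,-12,-2,-7,2,-3,-6,-8]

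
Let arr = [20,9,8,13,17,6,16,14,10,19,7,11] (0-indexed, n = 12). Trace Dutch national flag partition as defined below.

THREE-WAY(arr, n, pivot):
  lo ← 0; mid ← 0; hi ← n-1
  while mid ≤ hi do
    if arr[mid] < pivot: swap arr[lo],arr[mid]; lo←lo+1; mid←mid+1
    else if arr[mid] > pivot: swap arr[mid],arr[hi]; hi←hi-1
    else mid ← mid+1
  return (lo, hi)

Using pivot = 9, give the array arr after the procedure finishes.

[7,8,6,9,17,16,14,10,19,13,11,20]

pivot = 9; lo=0, mid=0, hi=11
arr[mid]=20>9: swap arr[0],arr[11]; hi=10 → [11,9,8,13,17,6,16,14,10,19,7,20]
arr[mid]=11>9: swap arr[0],arr[10]; hi=9 → [7,9,8,13,17,6,16,14,10,19,11,20]
arr[mid]=7<9: swap arr[0],arr[0]; lo=1,mid=1 → [7,9,8,13,17,6,16,14,10,19,11,20]
arr[mid]=9=9: mid=2
arr[mid]=8<9: swap arr[1],arr[2]; lo=2,mid=3 → [7,8,9,13,17,6,16,14,10,19,11,20]
arr[mid]=13>9: swap arr[3],arr[9]; hi=8 → [7,8,9,19,17,6,16,14,10,13,11,20]
arr[mid]=19>9: swap arr[3],arr[8]; hi=7 → [7,8,9,10,17,6,16,14,19,13,11,20]
arr[mid]=10>9: swap arr[3],arr[7]; hi=6 → [7,8,9,14,17,6,16,10,19,13,11,20]
arr[mid]=14>9: swap arr[3],arr[6]; hi=5 → [7,8,9,16,17,6,14,10,19,13,11,20]
arr[mid]=16>9: swap arr[3],arr[5]; hi=4 → [7,8,9,6,17,16,14,10,19,13,11,20]
arr[mid]=6<9: swap arr[2],arr[3]; lo=3,mid=4 → [7,8,6,9,17,16,14,10,19,13,11,20]
arr[mid]=17>9: swap arr[4],arr[4]; hi=3 → [7,8,6,9,17,16,14,10,19,13,11,20]
end: lo=3, hi=3; arr = [7,8,6,9,17,16,14,10,19,13,11,20]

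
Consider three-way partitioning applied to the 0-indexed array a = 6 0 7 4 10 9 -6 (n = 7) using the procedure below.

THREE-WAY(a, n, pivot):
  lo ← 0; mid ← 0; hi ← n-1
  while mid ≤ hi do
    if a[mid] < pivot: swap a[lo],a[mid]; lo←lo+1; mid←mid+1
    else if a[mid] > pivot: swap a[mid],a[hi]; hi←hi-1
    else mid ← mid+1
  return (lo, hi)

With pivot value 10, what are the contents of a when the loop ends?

pivot = 10; lo=0, mid=0, hi=6
a[mid]=6<10: swap a[0],a[0]; lo=1,mid=1 → 6 0 7 4 10 9 -6
a[mid]=0<10: swap a[1],a[1]; lo=2,mid=2 → 6 0 7 4 10 9 -6
a[mid]=7<10: swap a[2],a[2]; lo=3,mid=3 → 6 0 7 4 10 9 -6
a[mid]=4<10: swap a[3],a[3]; lo=4,mid=4 → 6 0 7 4 10 9 -6
a[mid]=10=10: mid=5
a[mid]=9<10: swap a[4],a[5]; lo=5,mid=6 → 6 0 7 4 9 10 -6
a[mid]=-6<10: swap a[5],a[6]; lo=6,mid=7 → 6 0 7 4 9 -6 10
end: lo=6, hi=6; a = 6 0 7 4 9 -6 10

6 0 7 4 9 -6 10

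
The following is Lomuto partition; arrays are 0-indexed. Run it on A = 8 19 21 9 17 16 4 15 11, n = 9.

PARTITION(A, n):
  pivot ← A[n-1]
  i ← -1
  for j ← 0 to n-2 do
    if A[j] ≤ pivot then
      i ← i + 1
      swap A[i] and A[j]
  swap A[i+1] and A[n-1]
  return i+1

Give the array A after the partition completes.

pivot = A[8] = 11; i = -1
j=0: A[0]=8 ≤ 11 → i=0, swap A[0],A[0] (no change) → 8 19 21 9 17 16 4 15 11
j=1: A[1]=19 > 11 → no swap
j=2: A[2]=21 > 11 → no swap
j=3: A[3]=9 ≤ 11 → i=1, swap A[1],A[3] → 8 9 21 19 17 16 4 15 11
j=4: A[4]=17 > 11 → no swap
j=5: A[5]=16 > 11 → no swap
j=6: A[6]=4 ≤ 11 → i=2, swap A[2],A[6] → 8 9 4 19 17 16 21 15 11
j=7: A[7]=15 > 11 → no swap
final swap A[3],A[8] → 8 9 4 11 17 16 21 15 19; return 3

8 9 4 11 17 16 21 15 19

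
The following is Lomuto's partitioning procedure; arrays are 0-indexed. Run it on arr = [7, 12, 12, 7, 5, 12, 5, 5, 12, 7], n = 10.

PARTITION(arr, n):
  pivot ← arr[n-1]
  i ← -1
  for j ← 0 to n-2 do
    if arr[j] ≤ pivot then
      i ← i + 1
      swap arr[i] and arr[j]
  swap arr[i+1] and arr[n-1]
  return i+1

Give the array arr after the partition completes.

[7, 7, 5, 5, 5, 7, 12, 12, 12, 12]

pivot=7, i=-1
j=0: 7≤7, i=0, swap(0,0) ⇒ [7, 12, 12, 7, 5, 12, 5, 5, 12, 7]
j=1: 12>7, skip
j=2: 12>7, skip
j=3: 7≤7, i=1, swap(1,3) ⇒ [7, 7, 12, 12, 5, 12, 5, 5, 12, 7]
j=4: 5≤7, i=2, swap(2,4) ⇒ [7, 7, 5, 12, 12, 12, 5, 5, 12, 7]
j=5: 12>7, skip
j=6: 5≤7, i=3, swap(3,6) ⇒ [7, 7, 5, 5, 12, 12, 12, 5, 12, 7]
j=7: 5≤7, i=4, swap(4,7) ⇒ [7, 7, 5, 5, 5, 12, 12, 12, 12, 7]
j=8: 12>7, skip
swap(5,9) ⇒ [7, 7, 5, 5, 5, 7, 12, 12, 12, 12]; return 5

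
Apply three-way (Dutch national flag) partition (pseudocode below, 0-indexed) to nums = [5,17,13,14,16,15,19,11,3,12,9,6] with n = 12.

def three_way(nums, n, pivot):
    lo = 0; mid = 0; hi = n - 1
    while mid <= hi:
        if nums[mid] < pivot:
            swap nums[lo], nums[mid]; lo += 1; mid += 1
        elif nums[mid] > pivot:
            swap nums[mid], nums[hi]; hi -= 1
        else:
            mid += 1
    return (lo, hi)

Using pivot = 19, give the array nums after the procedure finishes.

[5,17,13,14,16,15,11,3,12,9,6,19]

pivot = 19; lo=0, mid=0, hi=11
nums[mid]=5<19: swap nums[0],nums[0]; lo=1,mid=1 → [5,17,13,14,16,15,19,11,3,12,9,6]
nums[mid]=17<19: swap nums[1],nums[1]; lo=2,mid=2 → [5,17,13,14,16,15,19,11,3,12,9,6]
nums[mid]=13<19: swap nums[2],nums[2]; lo=3,mid=3 → [5,17,13,14,16,15,19,11,3,12,9,6]
nums[mid]=14<19: swap nums[3],nums[3]; lo=4,mid=4 → [5,17,13,14,16,15,19,11,3,12,9,6]
nums[mid]=16<19: swap nums[4],nums[4]; lo=5,mid=5 → [5,17,13,14,16,15,19,11,3,12,9,6]
nums[mid]=15<19: swap nums[5],nums[5]; lo=6,mid=6 → [5,17,13,14,16,15,19,11,3,12,9,6]
nums[mid]=19=19: mid=7
nums[mid]=11<19: swap nums[6],nums[7]; lo=7,mid=8 → [5,17,13,14,16,15,11,19,3,12,9,6]
nums[mid]=3<19: swap nums[7],nums[8]; lo=8,mid=9 → [5,17,13,14,16,15,11,3,19,12,9,6]
nums[mid]=12<19: swap nums[8],nums[9]; lo=9,mid=10 → [5,17,13,14,16,15,11,3,12,19,9,6]
nums[mid]=9<19: swap nums[9],nums[10]; lo=10,mid=11 → [5,17,13,14,16,15,11,3,12,9,19,6]
nums[mid]=6<19: swap nums[10],nums[11]; lo=11,mid=12 → [5,17,13,14,16,15,11,3,12,9,6,19]
end: lo=11, hi=11; nums = [5,17,13,14,16,15,11,3,12,9,6,19]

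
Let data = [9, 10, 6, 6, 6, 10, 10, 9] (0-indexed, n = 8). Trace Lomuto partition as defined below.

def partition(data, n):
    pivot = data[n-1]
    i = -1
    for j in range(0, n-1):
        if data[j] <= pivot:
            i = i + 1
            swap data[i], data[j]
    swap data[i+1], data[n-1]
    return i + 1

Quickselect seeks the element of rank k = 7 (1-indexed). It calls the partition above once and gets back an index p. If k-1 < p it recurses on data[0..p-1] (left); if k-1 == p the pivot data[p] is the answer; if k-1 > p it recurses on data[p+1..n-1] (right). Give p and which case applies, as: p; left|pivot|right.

4; right

pivot=9, i=-1
j=0: 9≤9, i=0, swap(0,0) ⇒ [9, 10, 6, 6, 6, 10, 10, 9]
j=1: 10>9, skip
j=2: 6≤9, i=1, swap(1,2) ⇒ [9, 6, 10, 6, 6, 10, 10, 9]
j=3: 6≤9, i=2, swap(2,3) ⇒ [9, 6, 6, 10, 6, 10, 10, 9]
j=4: 6≤9, i=3, swap(3,4) ⇒ [9, 6, 6, 6, 10, 10, 10, 9]
j=5: 10>9, skip
j=6: 10>9, skip
swap(4,7) ⇒ [9, 6, 6, 6, 9, 10, 10, 10]; return 4
p = 4; k-1 = 6 > 4 ⇒ right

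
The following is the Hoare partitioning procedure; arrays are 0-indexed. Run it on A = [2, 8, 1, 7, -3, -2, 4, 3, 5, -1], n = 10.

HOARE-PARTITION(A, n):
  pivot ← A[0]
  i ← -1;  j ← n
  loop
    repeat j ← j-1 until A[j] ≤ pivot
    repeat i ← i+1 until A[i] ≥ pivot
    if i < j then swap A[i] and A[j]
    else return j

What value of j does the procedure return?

pivot=2
j stops at 9 (-1), i stops at 0 (2); swap ⇒ [-1, 8, 1, 7, -3, -2, 4, 3, 5, 2]
j stops at 5 (-2), i stops at 1 (8); swap ⇒ [-1, -2, 1, 7, -3, 8, 4, 3, 5, 2]
j stops at 4 (-3), i stops at 3 (7); swap ⇒ [-1, -2, 1, -3, 7, 8, 4, 3, 5, 2]
j stops at 3, i stops at 4; i≥j ⇒ return 3. A=[-1, -2, 1, -3, 7, 8, 4, 3, 5, 2]

3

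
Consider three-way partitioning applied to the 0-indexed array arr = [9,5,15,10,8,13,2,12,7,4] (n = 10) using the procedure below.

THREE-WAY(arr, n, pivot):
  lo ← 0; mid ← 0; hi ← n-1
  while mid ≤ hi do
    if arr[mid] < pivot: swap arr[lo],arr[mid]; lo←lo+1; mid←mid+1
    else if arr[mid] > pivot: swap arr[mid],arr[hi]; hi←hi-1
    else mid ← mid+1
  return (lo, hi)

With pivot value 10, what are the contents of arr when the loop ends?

pivot = 10; lo=0, mid=0, hi=9
arr[mid]=9<10: swap arr[0],arr[0]; lo=1,mid=1 → [9,5,15,10,8,13,2,12,7,4]
arr[mid]=5<10: swap arr[1],arr[1]; lo=2,mid=2 → [9,5,15,10,8,13,2,12,7,4]
arr[mid]=15>10: swap arr[2],arr[9]; hi=8 → [9,5,4,10,8,13,2,12,7,15]
arr[mid]=4<10: swap arr[2],arr[2]; lo=3,mid=3 → [9,5,4,10,8,13,2,12,7,15]
arr[mid]=10=10: mid=4
arr[mid]=8<10: swap arr[3],arr[4]; lo=4,mid=5 → [9,5,4,8,10,13,2,12,7,15]
arr[mid]=13>10: swap arr[5],arr[8]; hi=7 → [9,5,4,8,10,7,2,12,13,15]
arr[mid]=7<10: swap arr[4],arr[5]; lo=5,mid=6 → [9,5,4,8,7,10,2,12,13,15]
arr[mid]=2<10: swap arr[5],arr[6]; lo=6,mid=7 → [9,5,4,8,7,2,10,12,13,15]
arr[mid]=12>10: swap arr[7],arr[7]; hi=6 → [9,5,4,8,7,2,10,12,13,15]
end: lo=6, hi=6; arr = [9,5,4,8,7,2,10,12,13,15]

[9,5,4,8,7,2,10,12,13,15]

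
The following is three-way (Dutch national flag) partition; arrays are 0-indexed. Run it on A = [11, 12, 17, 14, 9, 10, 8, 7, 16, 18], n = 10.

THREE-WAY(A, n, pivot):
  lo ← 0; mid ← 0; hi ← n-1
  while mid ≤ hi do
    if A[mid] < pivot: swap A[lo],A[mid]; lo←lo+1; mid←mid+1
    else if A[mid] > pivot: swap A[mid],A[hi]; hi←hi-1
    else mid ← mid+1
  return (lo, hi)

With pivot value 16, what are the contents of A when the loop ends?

[11, 12, 14, 9, 10, 8, 7, 16, 18, 17]

pivot = 16; lo=0, mid=0, hi=9
A[mid]=11<16: swap A[0],A[0]; lo=1,mid=1 → [11, 12, 17, 14, 9, 10, 8, 7, 16, 18]
A[mid]=12<16: swap A[1],A[1]; lo=2,mid=2 → [11, 12, 17, 14, 9, 10, 8, 7, 16, 18]
A[mid]=17>16: swap A[2],A[9]; hi=8 → [11, 12, 18, 14, 9, 10, 8, 7, 16, 17]
A[mid]=18>16: swap A[2],A[8]; hi=7 → [11, 12, 16, 14, 9, 10, 8, 7, 18, 17]
A[mid]=16=16: mid=3
A[mid]=14<16: swap A[2],A[3]; lo=3,mid=4 → [11, 12, 14, 16, 9, 10, 8, 7, 18, 17]
A[mid]=9<16: swap A[3],A[4]; lo=4,mid=5 → [11, 12, 14, 9, 16, 10, 8, 7, 18, 17]
A[mid]=10<16: swap A[4],A[5]; lo=5,mid=6 → [11, 12, 14, 9, 10, 16, 8, 7, 18, 17]
A[mid]=8<16: swap A[5],A[6]; lo=6,mid=7 → [11, 12, 14, 9, 10, 8, 16, 7, 18, 17]
A[mid]=7<16: swap A[6],A[7]; lo=7,mid=8 → [11, 12, 14, 9, 10, 8, 7, 16, 18, 17]
end: lo=7, hi=7; A = [11, 12, 14, 9, 10, 8, 7, 16, 18, 17]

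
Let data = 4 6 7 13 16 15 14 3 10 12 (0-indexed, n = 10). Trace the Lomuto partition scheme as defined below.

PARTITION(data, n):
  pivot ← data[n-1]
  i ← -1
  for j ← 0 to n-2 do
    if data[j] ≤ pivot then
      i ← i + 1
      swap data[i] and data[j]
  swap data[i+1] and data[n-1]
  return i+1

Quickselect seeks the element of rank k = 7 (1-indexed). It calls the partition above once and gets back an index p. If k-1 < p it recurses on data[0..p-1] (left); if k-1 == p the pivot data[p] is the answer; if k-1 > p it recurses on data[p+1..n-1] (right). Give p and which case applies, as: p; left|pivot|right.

5; right

pivot = data[9] = 12; i = -1
j=0: data[0]=4 ≤ 12 → i=0, swap data[0],data[0] (no change) → 4 6 7 13 16 15 14 3 10 12
j=1: data[1]=6 ≤ 12 → i=1, swap data[1],data[1] (no change) → 4 6 7 13 16 15 14 3 10 12
j=2: data[2]=7 ≤ 12 → i=2, swap data[2],data[2] (no change) → 4 6 7 13 16 15 14 3 10 12
j=3: data[3]=13 > 12 → no swap
j=4: data[4]=16 > 12 → no swap
j=5: data[5]=15 > 12 → no swap
j=6: data[6]=14 > 12 → no swap
j=7: data[7]=3 ≤ 12 → i=3, swap data[3],data[7] → 4 6 7 3 16 15 14 13 10 12
j=8: data[8]=10 ≤ 12 → i=4, swap data[4],data[8] → 4 6 7 3 10 15 14 13 16 12
final swap data[5],data[9] → 4 6 7 3 10 12 14 13 16 15; return 5
p = 5; k-1 = 6 > 5 ⇒ right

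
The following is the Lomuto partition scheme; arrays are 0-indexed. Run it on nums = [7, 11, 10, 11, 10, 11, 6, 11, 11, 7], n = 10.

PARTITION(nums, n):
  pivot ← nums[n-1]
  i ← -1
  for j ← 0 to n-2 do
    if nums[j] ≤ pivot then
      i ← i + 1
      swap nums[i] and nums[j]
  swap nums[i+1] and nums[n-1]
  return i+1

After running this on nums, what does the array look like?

[7, 6, 7, 11, 10, 11, 11, 11, 11, 10]

pivot = nums[9] = 7; i = -1
j=0: nums[0]=7 ≤ 7 → i=0, swap nums[0],nums[0] (no change) → [7, 11, 10, 11, 10, 11, 6, 11, 11, 7]
j=1: nums[1]=11 > 7 → no swap
j=2: nums[2]=10 > 7 → no swap
j=3: nums[3]=11 > 7 → no swap
j=4: nums[4]=10 > 7 → no swap
j=5: nums[5]=11 > 7 → no swap
j=6: nums[6]=6 ≤ 7 → i=1, swap nums[1],nums[6] → [7, 6, 10, 11, 10, 11, 11, 11, 11, 7]
j=7: nums[7]=11 > 7 → no swap
j=8: nums[8]=11 > 7 → no swap
final swap nums[2],nums[9] → [7, 6, 7, 11, 10, 11, 11, 11, 11, 10]; return 2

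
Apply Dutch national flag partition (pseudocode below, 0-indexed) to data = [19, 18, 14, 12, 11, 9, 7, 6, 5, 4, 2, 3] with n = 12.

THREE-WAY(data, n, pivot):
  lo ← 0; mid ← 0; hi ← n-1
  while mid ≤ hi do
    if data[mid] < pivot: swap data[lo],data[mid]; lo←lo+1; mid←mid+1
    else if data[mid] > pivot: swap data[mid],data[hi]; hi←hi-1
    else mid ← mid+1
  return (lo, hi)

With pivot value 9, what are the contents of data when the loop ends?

[3, 2, 4, 5, 6, 7, 9, 11, 12, 14, 18, 19]

lo=0 mid=0 hi=11
19>9: swap(0,11), hi=10 ⇒ [3, 18, 14, 12, 11, 9, 7, 6, 5, 4, 2, 19]
3<9: swap(0,0), lo=1 mid=1 ⇒ [3, 18, 14, 12, 11, 9, 7, 6, 5, 4, 2, 19]
18>9: swap(1,10), hi=9 ⇒ [3, 2, 14, 12, 11, 9, 7, 6, 5, 4, 18, 19]
2<9: swap(1,1), lo=2 mid=2 ⇒ [3, 2, 14, 12, 11, 9, 7, 6, 5, 4, 18, 19]
14>9: swap(2,9), hi=8 ⇒ [3, 2, 4, 12, 11, 9, 7, 6, 5, 14, 18, 19]
4<9: swap(2,2), lo=3 mid=3 ⇒ [3, 2, 4, 12, 11, 9, 7, 6, 5, 14, 18, 19]
12>9: swap(3,8), hi=7 ⇒ [3, 2, 4, 5, 11, 9, 7, 6, 12, 14, 18, 19]
5<9: swap(3,3), lo=4 mid=4 ⇒ [3, 2, 4, 5, 11, 9, 7, 6, 12, 14, 18, 19]
11>9: swap(4,7), hi=6 ⇒ [3, 2, 4, 5, 6, 9, 7, 11, 12, 14, 18, 19]
6<9: swap(4,4), lo=5 mid=5 ⇒ [3, 2, 4, 5, 6, 9, 7, 11, 12, 14, 18, 19]
9=9: mid=6
7<9: swap(5,6), lo=6 mid=7 ⇒ [3, 2, 4, 5, 6, 7, 9, 11, 12, 14, 18, 19]
done. lo=6 hi=6; data=[3, 2, 4, 5, 6, 7, 9, 11, 12, 14, 18, 19]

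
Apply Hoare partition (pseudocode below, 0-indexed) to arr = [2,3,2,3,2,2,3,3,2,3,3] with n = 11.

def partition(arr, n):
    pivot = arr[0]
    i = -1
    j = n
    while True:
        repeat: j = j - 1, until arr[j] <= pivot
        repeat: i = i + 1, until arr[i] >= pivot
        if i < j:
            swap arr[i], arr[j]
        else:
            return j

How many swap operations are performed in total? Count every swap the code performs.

pivot = arr[0] = 2; i = -1, j = 11
j→8 (arr[8]=2≤2), i→0 (arr[0]=2≥2); i<j, swap → [2,3,2,3,2,2,3,3,2,3,3]
j→5 (arr[5]=2≤2), i→1 (arr[1]=3≥2); i<j, swap → [2,2,2,3,2,3,3,3,2,3,3]
j→4 (arr[4]=2≤2), i→2 (arr[2]=2≥2); i<j, swap → [2,2,2,3,2,3,3,3,2,3,3]
j→2, i→3; i≥j, return j=2. arr = [2,2,2,3,2,3,3,3,2,3,3]

3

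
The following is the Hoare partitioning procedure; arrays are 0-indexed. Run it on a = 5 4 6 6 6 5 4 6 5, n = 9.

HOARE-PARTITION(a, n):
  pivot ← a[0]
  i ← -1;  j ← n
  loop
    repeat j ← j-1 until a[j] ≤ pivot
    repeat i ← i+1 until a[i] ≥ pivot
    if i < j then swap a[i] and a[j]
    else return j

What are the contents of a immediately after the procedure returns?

5 4 4 5 6 6 6 6 5

pivot = a[0] = 5; i = -1, j = 9
j→8 (a[8]=5≤5), i→0 (a[0]=5≥5); i<j, swap → 5 4 6 6 6 5 4 6 5
j→6 (a[6]=4≤5), i→2 (a[2]=6≥5); i<j, swap → 5 4 4 6 6 5 6 6 5
j→5 (a[5]=5≤5), i→3 (a[3]=6≥5); i<j, swap → 5 4 4 5 6 6 6 6 5
j→3, i→4; i≥j, return j=3. a = 5 4 4 5 6 6 6 6 5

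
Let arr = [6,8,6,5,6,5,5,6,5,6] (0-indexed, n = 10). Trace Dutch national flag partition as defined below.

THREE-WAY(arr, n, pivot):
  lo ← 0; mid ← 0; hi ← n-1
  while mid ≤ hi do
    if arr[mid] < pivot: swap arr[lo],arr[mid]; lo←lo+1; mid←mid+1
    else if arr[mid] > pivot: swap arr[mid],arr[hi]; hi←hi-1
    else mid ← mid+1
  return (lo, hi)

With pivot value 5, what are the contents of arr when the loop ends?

[5,5,5,5,6,6,6,8,6,6]

pivot = 5; lo=0, mid=0, hi=9
arr[mid]=6>5: swap arr[0],arr[9]; hi=8 → [6,8,6,5,6,5,5,6,5,6]
arr[mid]=6>5: swap arr[0],arr[8]; hi=7 → [5,8,6,5,6,5,5,6,6,6]
arr[mid]=5=5: mid=1
arr[mid]=8>5: swap arr[1],arr[7]; hi=6 → [5,6,6,5,6,5,5,8,6,6]
arr[mid]=6>5: swap arr[1],arr[6]; hi=5 → [5,5,6,5,6,5,6,8,6,6]
arr[mid]=5=5: mid=2
arr[mid]=6>5: swap arr[2],arr[5]; hi=4 → [5,5,5,5,6,6,6,8,6,6]
arr[mid]=5=5: mid=3
arr[mid]=5=5: mid=4
arr[mid]=6>5: swap arr[4],arr[4]; hi=3 → [5,5,5,5,6,6,6,8,6,6]
end: lo=0, hi=3; arr = [5,5,5,5,6,6,6,8,6,6]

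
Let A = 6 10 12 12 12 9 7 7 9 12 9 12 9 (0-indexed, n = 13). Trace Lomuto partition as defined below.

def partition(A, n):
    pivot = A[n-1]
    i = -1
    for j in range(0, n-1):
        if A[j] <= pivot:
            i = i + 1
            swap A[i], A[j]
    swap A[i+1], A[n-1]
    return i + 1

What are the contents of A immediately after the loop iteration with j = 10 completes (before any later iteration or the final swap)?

6 9 7 7 9 9 12 12 12 12 10 12 9

pivot = A[12] = 9; i = -1
j=0: A[0]=6 ≤ 9 → i=0, swap A[0],A[0] (no change) → 6 10 12 12 12 9 7 7 9 12 9 12 9
j=1: A[1]=10 > 9 → no swap
j=2: A[2]=12 > 9 → no swap
j=3: A[3]=12 > 9 → no swap
j=4: A[4]=12 > 9 → no swap
j=5: A[5]=9 ≤ 9 → i=1, swap A[1],A[5] → 6 9 12 12 12 10 7 7 9 12 9 12 9
j=6: A[6]=7 ≤ 9 → i=2, swap A[2],A[6] → 6 9 7 12 12 10 12 7 9 12 9 12 9
j=7: A[7]=7 ≤ 9 → i=3, swap A[3],A[7] → 6 9 7 7 12 10 12 12 9 12 9 12 9
j=8: A[8]=9 ≤ 9 → i=4, swap A[4],A[8] → 6 9 7 7 9 10 12 12 12 12 9 12 9
j=9: A[9]=12 > 9 → no swap
j=10: A[10]=9 ≤ 9 → i=5, swap A[5],A[10] → 6 9 7 7 9 9 12 12 12 12 10 12 9
(after j=10) A = 6 9 7 7 9 9 12 12 12 12 10 12 9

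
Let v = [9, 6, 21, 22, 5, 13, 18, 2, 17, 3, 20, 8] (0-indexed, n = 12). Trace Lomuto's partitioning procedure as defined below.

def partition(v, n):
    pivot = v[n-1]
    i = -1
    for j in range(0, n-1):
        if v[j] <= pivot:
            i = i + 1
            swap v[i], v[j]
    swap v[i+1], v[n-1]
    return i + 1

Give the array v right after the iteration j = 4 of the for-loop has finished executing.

[6, 5, 21, 22, 9, 13, 18, 2, 17, 3, 20, 8]

pivot = v[11] = 8; i = -1
j=0: v[0]=9 > 8 → no swap
j=1: v[1]=6 ≤ 8 → i=0, swap v[0],v[1] → [6, 9, 21, 22, 5, 13, 18, 2, 17, 3, 20, 8]
j=2: v[2]=21 > 8 → no swap
j=3: v[3]=22 > 8 → no swap
j=4: v[4]=5 ≤ 8 → i=1, swap v[1],v[4] → [6, 5, 21, 22, 9, 13, 18, 2, 17, 3, 20, 8]
(after j=4) v = [6, 5, 21, 22, 9, 13, 18, 2, 17, 3, 20, 8]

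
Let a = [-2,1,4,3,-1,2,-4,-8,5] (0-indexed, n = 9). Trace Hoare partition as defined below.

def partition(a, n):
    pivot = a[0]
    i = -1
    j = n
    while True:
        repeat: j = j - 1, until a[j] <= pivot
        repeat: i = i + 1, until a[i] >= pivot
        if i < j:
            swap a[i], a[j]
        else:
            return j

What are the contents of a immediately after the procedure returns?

[-8,-4,4,3,-1,2,1,-2,5]

pivot=-2
j stops at 7 (-8), i stops at 0 (-2); swap ⇒ [-8,1,4,3,-1,2,-4,-2,5]
j stops at 6 (-4), i stops at 1 (1); swap ⇒ [-8,-4,4,3,-1,2,1,-2,5]
j stops at 1, i stops at 2; i≥j ⇒ return 1. a=[-8,-4,4,3,-1,2,1,-2,5]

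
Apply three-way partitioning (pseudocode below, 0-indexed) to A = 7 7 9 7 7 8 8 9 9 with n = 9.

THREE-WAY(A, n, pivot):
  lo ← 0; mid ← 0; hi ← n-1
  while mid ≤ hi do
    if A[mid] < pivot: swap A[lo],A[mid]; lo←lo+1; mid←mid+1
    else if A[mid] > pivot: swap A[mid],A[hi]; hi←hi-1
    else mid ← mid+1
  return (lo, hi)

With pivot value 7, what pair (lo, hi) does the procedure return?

(0, 3)

lo=0 mid=0 hi=8
7=7: mid=1
7=7: mid=2
9>7: swap(2,8), hi=7 ⇒ 7 7 9 7 7 8 8 9 9
9>7: swap(2,7), hi=6 ⇒ 7 7 9 7 7 8 8 9 9
9>7: swap(2,6), hi=5 ⇒ 7 7 8 7 7 8 9 9 9
8>7: swap(2,5), hi=4 ⇒ 7 7 8 7 7 8 9 9 9
8>7: swap(2,4), hi=3 ⇒ 7 7 7 7 8 8 9 9 9
7=7: mid=3
7=7: mid=4
done. lo=0 hi=3; A=7 7 7 7 8 8 9 9 9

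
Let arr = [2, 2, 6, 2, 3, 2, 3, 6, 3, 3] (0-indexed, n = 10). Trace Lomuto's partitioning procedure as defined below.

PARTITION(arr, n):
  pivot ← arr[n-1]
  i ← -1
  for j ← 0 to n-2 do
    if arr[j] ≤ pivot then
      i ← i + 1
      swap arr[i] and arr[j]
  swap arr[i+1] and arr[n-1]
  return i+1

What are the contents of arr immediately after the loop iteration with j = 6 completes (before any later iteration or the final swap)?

[2, 2, 2, 3, 2, 3, 6, 6, 3, 3]

pivot=3, i=-1
j=0: 2≤3, i=0, swap(0,0) ⇒ [2, 2, 6, 2, 3, 2, 3, 6, 3, 3]
j=1: 2≤3, i=1, swap(1,1) ⇒ [2, 2, 6, 2, 3, 2, 3, 6, 3, 3]
j=2: 6>3, skip
j=3: 2≤3, i=2, swap(2,3) ⇒ [2, 2, 2, 6, 3, 2, 3, 6, 3, 3]
j=4: 3≤3, i=3, swap(3,4) ⇒ [2, 2, 2, 3, 6, 2, 3, 6, 3, 3]
j=5: 2≤3, i=4, swap(4,5) ⇒ [2, 2, 2, 3, 2, 6, 3, 6, 3, 3]
j=6: 3≤3, i=5, swap(5,6) ⇒ [2, 2, 2, 3, 2, 3, 6, 6, 3, 3]
(after j=6) arr = [2, 2, 2, 3, 2, 3, 6, 6, 3, 3]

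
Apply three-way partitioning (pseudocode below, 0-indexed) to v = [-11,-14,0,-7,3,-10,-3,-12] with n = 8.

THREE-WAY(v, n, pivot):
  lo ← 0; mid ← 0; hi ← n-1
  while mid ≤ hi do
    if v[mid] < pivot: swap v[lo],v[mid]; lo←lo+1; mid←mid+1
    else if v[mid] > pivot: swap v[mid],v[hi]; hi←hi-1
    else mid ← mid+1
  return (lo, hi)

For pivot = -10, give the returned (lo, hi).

lo=0 mid=0 hi=7
-11<-10: swap(0,0), lo=1 mid=1 ⇒ [-11,-14,0,-7,3,-10,-3,-12]
-14<-10: swap(1,1), lo=2 mid=2 ⇒ [-11,-14,0,-7,3,-10,-3,-12]
0>-10: swap(2,7), hi=6 ⇒ [-11,-14,-12,-7,3,-10,-3,0]
-12<-10: swap(2,2), lo=3 mid=3 ⇒ [-11,-14,-12,-7,3,-10,-3,0]
-7>-10: swap(3,6), hi=5 ⇒ [-11,-14,-12,-3,3,-10,-7,0]
-3>-10: swap(3,5), hi=4 ⇒ [-11,-14,-12,-10,3,-3,-7,0]
-10=-10: mid=4
3>-10: swap(4,4), hi=3 ⇒ [-11,-14,-12,-10,3,-3,-7,0]
done. lo=3 hi=3; v=[-11,-14,-12,-10,3,-3,-7,0]

(3, 3)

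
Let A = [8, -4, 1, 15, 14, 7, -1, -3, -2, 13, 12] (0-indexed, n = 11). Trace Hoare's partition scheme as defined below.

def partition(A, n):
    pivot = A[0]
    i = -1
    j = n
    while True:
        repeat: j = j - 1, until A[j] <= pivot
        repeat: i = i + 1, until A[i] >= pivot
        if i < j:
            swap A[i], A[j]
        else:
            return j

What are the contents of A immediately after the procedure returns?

[-2, -4, 1, -3, -1, 7, 14, 15, 8, 13, 12]

pivot = A[0] = 8; i = -1, j = 11
j→8 (A[8]=-2≤8), i→0 (A[0]=8≥8); i<j, swap → [-2, -4, 1, 15, 14, 7, -1, -3, 8, 13, 12]
j→7 (A[7]=-3≤8), i→3 (A[3]=15≥8); i<j, swap → [-2, -4, 1, -3, 14, 7, -1, 15, 8, 13, 12]
j→6 (A[6]=-1≤8), i→4 (A[4]=14≥8); i<j, swap → [-2, -4, 1, -3, -1, 7, 14, 15, 8, 13, 12]
j→5, i→6; i≥j, return j=5. A = [-2, -4, 1, -3, -1, 7, 14, 15, 8, 13, 12]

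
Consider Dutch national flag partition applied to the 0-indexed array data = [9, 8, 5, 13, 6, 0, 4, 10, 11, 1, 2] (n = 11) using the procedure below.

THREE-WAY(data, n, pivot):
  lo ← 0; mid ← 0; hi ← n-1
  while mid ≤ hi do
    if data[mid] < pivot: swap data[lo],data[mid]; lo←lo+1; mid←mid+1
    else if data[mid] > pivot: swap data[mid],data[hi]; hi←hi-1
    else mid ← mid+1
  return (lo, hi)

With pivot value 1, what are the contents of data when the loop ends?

lo=0 mid=0 hi=10
9>1: swap(0,10), hi=9 ⇒ [2, 8, 5, 13, 6, 0, 4, 10, 11, 1, 9]
2>1: swap(0,9), hi=8 ⇒ [1, 8, 5, 13, 6, 0, 4, 10, 11, 2, 9]
1=1: mid=1
8>1: swap(1,8), hi=7 ⇒ [1, 11, 5, 13, 6, 0, 4, 10, 8, 2, 9]
11>1: swap(1,7), hi=6 ⇒ [1, 10, 5, 13, 6, 0, 4, 11, 8, 2, 9]
10>1: swap(1,6), hi=5 ⇒ [1, 4, 5, 13, 6, 0, 10, 11, 8, 2, 9]
4>1: swap(1,5), hi=4 ⇒ [1, 0, 5, 13, 6, 4, 10, 11, 8, 2, 9]
0<1: swap(0,1), lo=1 mid=2 ⇒ [0, 1, 5, 13, 6, 4, 10, 11, 8, 2, 9]
5>1: swap(2,4), hi=3 ⇒ [0, 1, 6, 13, 5, 4, 10, 11, 8, 2, 9]
6>1: swap(2,3), hi=2 ⇒ [0, 1, 13, 6, 5, 4, 10, 11, 8, 2, 9]
13>1: swap(2,2), hi=1 ⇒ [0, 1, 13, 6, 5, 4, 10, 11, 8, 2, 9]
done. lo=1 hi=1; data=[0, 1, 13, 6, 5, 4, 10, 11, 8, 2, 9]

[0, 1, 13, 6, 5, 4, 10, 11, 8, 2, 9]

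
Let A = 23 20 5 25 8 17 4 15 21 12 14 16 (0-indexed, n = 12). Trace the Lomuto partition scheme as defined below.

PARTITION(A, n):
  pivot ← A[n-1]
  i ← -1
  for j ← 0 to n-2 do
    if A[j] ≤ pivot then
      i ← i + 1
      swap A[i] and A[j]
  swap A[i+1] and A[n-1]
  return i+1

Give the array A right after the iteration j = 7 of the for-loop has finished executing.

pivot=16, i=-1
j=0: 23>16, skip
j=1: 20>16, skip
j=2: 5≤16, i=0, swap(0,2) ⇒ 5 20 23 25 8 17 4 15 21 12 14 16
j=3: 25>16, skip
j=4: 8≤16, i=1, swap(1,4) ⇒ 5 8 23 25 20 17 4 15 21 12 14 16
j=5: 17>16, skip
j=6: 4≤16, i=2, swap(2,6) ⇒ 5 8 4 25 20 17 23 15 21 12 14 16
j=7: 15≤16, i=3, swap(3,7) ⇒ 5 8 4 15 20 17 23 25 21 12 14 16
(after j=7) A = 5 8 4 15 20 17 23 25 21 12 14 16

5 8 4 15 20 17 23 25 21 12 14 16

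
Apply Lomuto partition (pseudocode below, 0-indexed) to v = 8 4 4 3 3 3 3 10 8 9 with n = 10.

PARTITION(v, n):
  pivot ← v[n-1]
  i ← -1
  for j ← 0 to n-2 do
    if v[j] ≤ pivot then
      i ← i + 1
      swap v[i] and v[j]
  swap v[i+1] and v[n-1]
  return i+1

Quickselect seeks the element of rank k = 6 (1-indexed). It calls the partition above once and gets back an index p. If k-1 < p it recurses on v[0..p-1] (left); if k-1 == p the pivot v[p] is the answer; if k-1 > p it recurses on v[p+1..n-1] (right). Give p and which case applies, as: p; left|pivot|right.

pivot=9, i=-1
j=0: 8≤9, i=0, swap(0,0) ⇒ 8 4 4 3 3 3 3 10 8 9
j=1: 4≤9, i=1, swap(1,1) ⇒ 8 4 4 3 3 3 3 10 8 9
j=2: 4≤9, i=2, swap(2,2) ⇒ 8 4 4 3 3 3 3 10 8 9
j=3: 3≤9, i=3, swap(3,3) ⇒ 8 4 4 3 3 3 3 10 8 9
j=4: 3≤9, i=4, swap(4,4) ⇒ 8 4 4 3 3 3 3 10 8 9
j=5: 3≤9, i=5, swap(5,5) ⇒ 8 4 4 3 3 3 3 10 8 9
j=6: 3≤9, i=6, swap(6,6) ⇒ 8 4 4 3 3 3 3 10 8 9
j=7: 10>9, skip
j=8: 8≤9, i=7, swap(7,8) ⇒ 8 4 4 3 3 3 3 8 10 9
swap(8,9) ⇒ 8 4 4 3 3 3 3 8 9 10; return 8
p = 8; k-1 = 5 < 8 ⇒ left

8; left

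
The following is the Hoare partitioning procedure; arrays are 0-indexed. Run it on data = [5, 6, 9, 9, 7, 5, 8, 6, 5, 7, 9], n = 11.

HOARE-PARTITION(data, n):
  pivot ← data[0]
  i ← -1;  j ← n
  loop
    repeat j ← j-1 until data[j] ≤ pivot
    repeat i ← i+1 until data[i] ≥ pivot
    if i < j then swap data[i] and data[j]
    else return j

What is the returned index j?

pivot=5
j stops at 8 (5), i stops at 0 (5); swap ⇒ [5, 6, 9, 9, 7, 5, 8, 6, 5, 7, 9]
j stops at 5 (5), i stops at 1 (6); swap ⇒ [5, 5, 9, 9, 7, 6, 8, 6, 5, 7, 9]
j stops at 1, i stops at 2; i≥j ⇒ return 1. data=[5, 5, 9, 9, 7, 6, 8, 6, 5, 7, 9]

1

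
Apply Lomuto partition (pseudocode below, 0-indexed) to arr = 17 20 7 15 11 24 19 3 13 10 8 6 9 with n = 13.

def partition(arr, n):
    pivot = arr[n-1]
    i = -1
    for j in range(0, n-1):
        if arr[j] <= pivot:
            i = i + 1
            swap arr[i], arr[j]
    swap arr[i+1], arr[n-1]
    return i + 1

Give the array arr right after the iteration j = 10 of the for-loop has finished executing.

7 3 8 15 11 24 19 20 13 10 17 6 9

pivot=9, i=-1
j=0: 17>9, skip
j=1: 20>9, skip
j=2: 7≤9, i=0, swap(0,2) ⇒ 7 20 17 15 11 24 19 3 13 10 8 6 9
j=3: 15>9, skip
j=4: 11>9, skip
j=5: 24>9, skip
j=6: 19>9, skip
j=7: 3≤9, i=1, swap(1,7) ⇒ 7 3 17 15 11 24 19 20 13 10 8 6 9
j=8: 13>9, skip
j=9: 10>9, skip
j=10: 8≤9, i=2, swap(2,10) ⇒ 7 3 8 15 11 24 19 20 13 10 17 6 9
(after j=10) arr = 7 3 8 15 11 24 19 20 13 10 17 6 9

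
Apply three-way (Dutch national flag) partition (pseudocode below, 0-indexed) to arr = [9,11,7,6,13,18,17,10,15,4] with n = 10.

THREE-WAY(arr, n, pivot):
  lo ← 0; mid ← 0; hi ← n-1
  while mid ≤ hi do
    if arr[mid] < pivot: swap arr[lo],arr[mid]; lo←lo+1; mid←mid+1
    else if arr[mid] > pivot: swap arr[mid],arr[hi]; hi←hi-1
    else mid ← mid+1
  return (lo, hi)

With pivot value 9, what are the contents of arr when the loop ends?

pivot = 9; lo=0, mid=0, hi=9
arr[mid]=9=9: mid=1
arr[mid]=11>9: swap arr[1],arr[9]; hi=8 → [9,4,7,6,13,18,17,10,15,11]
arr[mid]=4<9: swap arr[0],arr[1]; lo=1,mid=2 → [4,9,7,6,13,18,17,10,15,11]
arr[mid]=7<9: swap arr[1],arr[2]; lo=2,mid=3 → [4,7,9,6,13,18,17,10,15,11]
arr[mid]=6<9: swap arr[2],arr[3]; lo=3,mid=4 → [4,7,6,9,13,18,17,10,15,11]
arr[mid]=13>9: swap arr[4],arr[8]; hi=7 → [4,7,6,9,15,18,17,10,13,11]
arr[mid]=15>9: swap arr[4],arr[7]; hi=6 → [4,7,6,9,10,18,17,15,13,11]
arr[mid]=10>9: swap arr[4],arr[6]; hi=5 → [4,7,6,9,17,18,10,15,13,11]
arr[mid]=17>9: swap arr[4],arr[5]; hi=4 → [4,7,6,9,18,17,10,15,13,11]
arr[mid]=18>9: swap arr[4],arr[4]; hi=3 → [4,7,6,9,18,17,10,15,13,11]
end: lo=3, hi=3; arr = [4,7,6,9,18,17,10,15,13,11]

[4,7,6,9,18,17,10,15,13,11]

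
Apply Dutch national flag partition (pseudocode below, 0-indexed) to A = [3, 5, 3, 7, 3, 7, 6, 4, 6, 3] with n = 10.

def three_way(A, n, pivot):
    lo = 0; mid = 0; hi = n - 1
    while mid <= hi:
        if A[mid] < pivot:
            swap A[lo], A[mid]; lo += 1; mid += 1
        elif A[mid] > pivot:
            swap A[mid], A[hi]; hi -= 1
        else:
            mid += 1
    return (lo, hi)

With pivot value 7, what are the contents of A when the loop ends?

[3, 5, 3, 3, 6, 4, 6, 3, 7, 7]

lo=0 mid=0 hi=9
3<7: swap(0,0), lo=1 mid=1 ⇒ [3, 5, 3, 7, 3, 7, 6, 4, 6, 3]
5<7: swap(1,1), lo=2 mid=2 ⇒ [3, 5, 3, 7, 3, 7, 6, 4, 6, 3]
3<7: swap(2,2), lo=3 mid=3 ⇒ [3, 5, 3, 7, 3, 7, 6, 4, 6, 3]
7=7: mid=4
3<7: swap(3,4), lo=4 mid=5 ⇒ [3, 5, 3, 3, 7, 7, 6, 4, 6, 3]
7=7: mid=6
6<7: swap(4,6), lo=5 mid=7 ⇒ [3, 5, 3, 3, 6, 7, 7, 4, 6, 3]
4<7: swap(5,7), lo=6 mid=8 ⇒ [3, 5, 3, 3, 6, 4, 7, 7, 6, 3]
6<7: swap(6,8), lo=7 mid=9 ⇒ [3, 5, 3, 3, 6, 4, 6, 7, 7, 3]
3<7: swap(7,9), lo=8 mid=10 ⇒ [3, 5, 3, 3, 6, 4, 6, 3, 7, 7]
done. lo=8 hi=9; A=[3, 5, 3, 3, 6, 4, 6, 3, 7, 7]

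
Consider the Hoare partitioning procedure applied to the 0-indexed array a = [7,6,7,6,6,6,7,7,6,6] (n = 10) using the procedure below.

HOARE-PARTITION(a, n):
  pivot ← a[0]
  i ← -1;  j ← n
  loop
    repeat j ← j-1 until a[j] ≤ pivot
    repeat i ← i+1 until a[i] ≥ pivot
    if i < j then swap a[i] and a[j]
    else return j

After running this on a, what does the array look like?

pivot=7
j stops at 9 (6), i stops at 0 (7); swap ⇒ [6,6,7,6,6,6,7,7,6,7]
j stops at 8 (6), i stops at 2 (7); swap ⇒ [6,6,6,6,6,6,7,7,7,7]
j stops at 7 (7), i stops at 6 (7); swap ⇒ [6,6,6,6,6,6,7,7,7,7]
j stops at 6, i stops at 7; i≥j ⇒ return 6. a=[6,6,6,6,6,6,7,7,7,7]

[6,6,6,6,6,6,7,7,7,7]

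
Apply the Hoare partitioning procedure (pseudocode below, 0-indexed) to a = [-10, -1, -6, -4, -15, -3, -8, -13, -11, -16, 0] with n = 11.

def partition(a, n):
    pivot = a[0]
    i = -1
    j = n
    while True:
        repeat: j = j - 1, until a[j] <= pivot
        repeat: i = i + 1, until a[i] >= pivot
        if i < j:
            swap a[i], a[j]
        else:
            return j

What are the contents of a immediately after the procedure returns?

pivot = a[0] = -10; i = -1, j = 11
j→9 (a[9]=-16≤-10), i→0 (a[0]=-10≥-10); i<j, swap → [-16, -1, -6, -4, -15, -3, -8, -13, -11, -10, 0]
j→8 (a[8]=-11≤-10), i→1 (a[1]=-1≥-10); i<j, swap → [-16, -11, -6, -4, -15, -3, -8, -13, -1, -10, 0]
j→7 (a[7]=-13≤-10), i→2 (a[2]=-6≥-10); i<j, swap → [-16, -11, -13, -4, -15, -3, -8, -6, -1, -10, 0]
j→4 (a[4]=-15≤-10), i→3 (a[3]=-4≥-10); i<j, swap → [-16, -11, -13, -15, -4, -3, -8, -6, -1, -10, 0]
j→3, i→4; i≥j, return j=3. a = [-16, -11, -13, -15, -4, -3, -8, -6, -1, -10, 0]

[-16, -11, -13, -15, -4, -3, -8, -6, -1, -10, 0]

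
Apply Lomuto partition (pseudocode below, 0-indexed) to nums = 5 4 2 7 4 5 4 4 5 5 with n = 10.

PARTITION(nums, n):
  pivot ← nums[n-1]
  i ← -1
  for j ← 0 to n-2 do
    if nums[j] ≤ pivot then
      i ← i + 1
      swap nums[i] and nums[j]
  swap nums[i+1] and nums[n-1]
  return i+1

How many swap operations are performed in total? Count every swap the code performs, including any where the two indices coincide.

9

pivot=5, i=-1
j=0: 5≤5, i=0, swap(0,0) ⇒ 5 4 2 7 4 5 4 4 5 5
j=1: 4≤5, i=1, swap(1,1) ⇒ 5 4 2 7 4 5 4 4 5 5
j=2: 2≤5, i=2, swap(2,2) ⇒ 5 4 2 7 4 5 4 4 5 5
j=3: 7>5, skip
j=4: 4≤5, i=3, swap(3,4) ⇒ 5 4 2 4 7 5 4 4 5 5
j=5: 5≤5, i=4, swap(4,5) ⇒ 5 4 2 4 5 7 4 4 5 5
j=6: 4≤5, i=5, swap(5,6) ⇒ 5 4 2 4 5 4 7 4 5 5
j=7: 4≤5, i=6, swap(6,7) ⇒ 5 4 2 4 5 4 4 7 5 5
j=8: 5≤5, i=7, swap(7,8) ⇒ 5 4 2 4 5 4 4 5 7 5
swap(8,9) ⇒ 5 4 2 4 5 4 4 5 5 7; return 8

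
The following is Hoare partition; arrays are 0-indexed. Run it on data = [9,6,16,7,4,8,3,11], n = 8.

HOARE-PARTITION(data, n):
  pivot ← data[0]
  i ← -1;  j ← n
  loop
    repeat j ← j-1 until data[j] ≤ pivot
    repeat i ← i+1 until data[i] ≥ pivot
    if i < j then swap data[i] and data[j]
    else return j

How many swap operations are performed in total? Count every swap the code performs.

2

pivot = data[0] = 9; i = -1, j = 8
j→6 (data[6]=3≤9), i→0 (data[0]=9≥9); i<j, swap → [3,6,16,7,4,8,9,11]
j→5 (data[5]=8≤9), i→2 (data[2]=16≥9); i<j, swap → [3,6,8,7,4,16,9,11]
j→4, i→5; i≥j, return j=4. data = [3,6,8,7,4,16,9,11]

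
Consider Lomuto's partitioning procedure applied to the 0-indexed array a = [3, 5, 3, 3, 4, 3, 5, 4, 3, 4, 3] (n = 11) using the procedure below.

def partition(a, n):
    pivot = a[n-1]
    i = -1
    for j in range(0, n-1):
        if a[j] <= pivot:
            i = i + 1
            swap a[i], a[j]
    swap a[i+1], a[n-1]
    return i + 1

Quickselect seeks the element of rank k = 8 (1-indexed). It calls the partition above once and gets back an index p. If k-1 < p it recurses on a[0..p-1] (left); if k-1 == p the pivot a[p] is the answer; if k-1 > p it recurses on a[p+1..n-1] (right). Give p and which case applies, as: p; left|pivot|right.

5; right

pivot=3, i=-1
j=0: 3≤3, i=0, swap(0,0) ⇒ [3, 5, 3, 3, 4, 3, 5, 4, 3, 4, 3]
j=1: 5>3, skip
j=2: 3≤3, i=1, swap(1,2) ⇒ [3, 3, 5, 3, 4, 3, 5, 4, 3, 4, 3]
j=3: 3≤3, i=2, swap(2,3) ⇒ [3, 3, 3, 5, 4, 3, 5, 4, 3, 4, 3]
j=4: 4>3, skip
j=5: 3≤3, i=3, swap(3,5) ⇒ [3, 3, 3, 3, 4, 5, 5, 4, 3, 4, 3]
j=6: 5>3, skip
j=7: 4>3, skip
j=8: 3≤3, i=4, swap(4,8) ⇒ [3, 3, 3, 3, 3, 5, 5, 4, 4, 4, 3]
j=9: 4>3, skip
swap(5,10) ⇒ [3, 3, 3, 3, 3, 3, 5, 4, 4, 4, 5]; return 5
p = 5; k-1 = 7 > 5 ⇒ right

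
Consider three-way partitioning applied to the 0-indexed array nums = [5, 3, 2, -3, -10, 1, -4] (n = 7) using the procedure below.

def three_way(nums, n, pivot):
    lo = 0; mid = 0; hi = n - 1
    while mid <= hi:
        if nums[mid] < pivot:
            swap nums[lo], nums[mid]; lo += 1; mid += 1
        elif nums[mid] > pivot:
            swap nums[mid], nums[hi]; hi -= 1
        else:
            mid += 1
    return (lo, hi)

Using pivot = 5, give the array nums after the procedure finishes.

lo=0 mid=0 hi=6
5=5: mid=1
3<5: swap(0,1), lo=1 mid=2 ⇒ [3, 5, 2, -3, -10, 1, -4]
2<5: swap(1,2), lo=2 mid=3 ⇒ [3, 2, 5, -3, -10, 1, -4]
-3<5: swap(2,3), lo=3 mid=4 ⇒ [3, 2, -3, 5, -10, 1, -4]
-10<5: swap(3,4), lo=4 mid=5 ⇒ [3, 2, -3, -10, 5, 1, -4]
1<5: swap(4,5), lo=5 mid=6 ⇒ [3, 2, -3, -10, 1, 5, -4]
-4<5: swap(5,6), lo=6 mid=7 ⇒ [3, 2, -3, -10, 1, -4, 5]
done. lo=6 hi=6; nums=[3, 2, -3, -10, 1, -4, 5]

[3, 2, -3, -10, 1, -4, 5]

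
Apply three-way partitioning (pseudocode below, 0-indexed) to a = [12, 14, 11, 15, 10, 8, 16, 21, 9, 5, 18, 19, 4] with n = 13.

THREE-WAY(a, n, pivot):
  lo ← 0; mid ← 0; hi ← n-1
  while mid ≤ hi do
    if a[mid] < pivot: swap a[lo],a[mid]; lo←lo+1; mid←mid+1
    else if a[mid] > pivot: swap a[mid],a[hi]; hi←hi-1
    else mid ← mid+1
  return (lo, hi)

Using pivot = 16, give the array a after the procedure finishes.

lo=0 mid=0 hi=12
12<16: swap(0,0), lo=1 mid=1 ⇒ [12, 14, 11, 15, 10, 8, 16, 21, 9, 5, 18, 19, 4]
14<16: swap(1,1), lo=2 mid=2 ⇒ [12, 14, 11, 15, 10, 8, 16, 21, 9, 5, 18, 19, 4]
11<16: swap(2,2), lo=3 mid=3 ⇒ [12, 14, 11, 15, 10, 8, 16, 21, 9, 5, 18, 19, 4]
15<16: swap(3,3), lo=4 mid=4 ⇒ [12, 14, 11, 15, 10, 8, 16, 21, 9, 5, 18, 19, 4]
10<16: swap(4,4), lo=5 mid=5 ⇒ [12, 14, 11, 15, 10, 8, 16, 21, 9, 5, 18, 19, 4]
8<16: swap(5,5), lo=6 mid=6 ⇒ [12, 14, 11, 15, 10, 8, 16, 21, 9, 5, 18, 19, 4]
16=16: mid=7
21>16: swap(7,12), hi=11 ⇒ [12, 14, 11, 15, 10, 8, 16, 4, 9, 5, 18, 19, 21]
4<16: swap(6,7), lo=7 mid=8 ⇒ [12, 14, 11, 15, 10, 8, 4, 16, 9, 5, 18, 19, 21]
9<16: swap(7,8), lo=8 mid=9 ⇒ [12, 14, 11, 15, 10, 8, 4, 9, 16, 5, 18, 19, 21]
5<16: swap(8,9), lo=9 mid=10 ⇒ [12, 14, 11, 15, 10, 8, 4, 9, 5, 16, 18, 19, 21]
18>16: swap(10,11), hi=10 ⇒ [12, 14, 11, 15, 10, 8, 4, 9, 5, 16, 19, 18, 21]
19>16: swap(10,10), hi=9 ⇒ [12, 14, 11, 15, 10, 8, 4, 9, 5, 16, 19, 18, 21]
done. lo=9 hi=9; a=[12, 14, 11, 15, 10, 8, 4, 9, 5, 16, 19, 18, 21]

[12, 14, 11, 15, 10, 8, 4, 9, 5, 16, 19, 18, 21]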